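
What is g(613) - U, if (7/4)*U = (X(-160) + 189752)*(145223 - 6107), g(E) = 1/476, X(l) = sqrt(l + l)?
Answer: -7180130671103/476 - 4451712*I*sqrt(5)/7 ≈ -1.5084e+10 - 1.422e+6*I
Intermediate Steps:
X(l) = sqrt(2)*sqrt(l) (X(l) = sqrt(2*l) = sqrt(2)*sqrt(l))
g(E) = 1/476
U = 105590156928/7 + 4451712*I*sqrt(5)/7 (U = 4*((sqrt(2)*sqrt(-160) + 189752)*(145223 - 6107))/7 = 4*((sqrt(2)*(4*I*sqrt(10)) + 189752)*139116)/7 = 4*((8*I*sqrt(5) + 189752)*139116)/7 = 4*((189752 + 8*I*sqrt(5))*139116)/7 = 4*(26397539232 + 1112928*I*sqrt(5))/7 = 105590156928/7 + 4451712*I*sqrt(5)/7 ≈ 1.5084e+10 + 1.422e+6*I)
g(613) - U = 1/476 - (105590156928/7 + 4451712*I*sqrt(5)/7) = 1/476 + (-105590156928/7 - 4451712*I*sqrt(5)/7) = -7180130671103/476 - 4451712*I*sqrt(5)/7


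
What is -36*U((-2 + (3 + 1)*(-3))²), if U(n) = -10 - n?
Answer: 7416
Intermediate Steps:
-36*U((-2 + (3 + 1)*(-3))²) = -36*(-10 - (-2 + (3 + 1)*(-3))²) = -36*(-10 - (-2 + 4*(-3))²) = -36*(-10 - (-2 - 12)²) = -36*(-10 - 1*(-14)²) = -36*(-10 - 1*196) = -36*(-10 - 196) = -36*(-206) = 7416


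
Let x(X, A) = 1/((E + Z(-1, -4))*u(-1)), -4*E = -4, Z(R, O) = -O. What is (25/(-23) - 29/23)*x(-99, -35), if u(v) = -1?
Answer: 54/115 ≈ 0.46957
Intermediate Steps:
E = 1 (E = -¼*(-4) = 1)
x(X, A) = -⅕ (x(X, A) = 1/((1 - 1*(-4))*(-1)) = 1/((1 + 4)*(-1)) = 1/(5*(-1)) = 1/(-5) = -⅕)
(25/(-23) - 29/23)*x(-99, -35) = (25/(-23) - 29/23)*(-⅕) = (25*(-1/23) - 29*1/23)*(-⅕) = (-25/23 - 29/23)*(-⅕) = -54/23*(-⅕) = 54/115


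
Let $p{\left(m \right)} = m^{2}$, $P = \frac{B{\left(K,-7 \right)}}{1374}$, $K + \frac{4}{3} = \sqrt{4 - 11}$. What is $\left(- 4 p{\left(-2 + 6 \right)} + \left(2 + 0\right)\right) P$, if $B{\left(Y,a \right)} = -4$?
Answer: $\frac{124}{687} \approx 0.18049$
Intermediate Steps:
$K = - \frac{4}{3} + i \sqrt{7}$ ($K = - \frac{4}{3} + \sqrt{4 - 11} = - \frac{4}{3} + \sqrt{-7} = - \frac{4}{3} + i \sqrt{7} \approx -1.3333 + 2.6458 i$)
$P = - \frac{2}{687}$ ($P = - \frac{4}{1374} = \left(-4\right) \frac{1}{1374} = - \frac{2}{687} \approx -0.0029112$)
$\left(- 4 p{\left(-2 + 6 \right)} + \left(2 + 0\right)\right) P = \left(- 4 \left(-2 + 6\right)^{2} + \left(2 + 0\right)\right) \left(- \frac{2}{687}\right) = \left(- 4 \cdot 4^{2} + 2\right) \left(- \frac{2}{687}\right) = \left(\left(-4\right) 16 + 2\right) \left(- \frac{2}{687}\right) = \left(-64 + 2\right) \left(- \frac{2}{687}\right) = \left(-62\right) \left(- \frac{2}{687}\right) = \frac{124}{687}$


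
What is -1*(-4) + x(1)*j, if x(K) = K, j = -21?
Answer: -17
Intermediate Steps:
-1*(-4) + x(1)*j = -1*(-4) + 1*(-21) = 4 - 21 = -17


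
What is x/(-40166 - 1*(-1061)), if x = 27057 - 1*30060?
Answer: 91/1185 ≈ 0.076793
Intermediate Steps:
x = -3003 (x = 27057 - 30060 = -3003)
x/(-40166 - 1*(-1061)) = -3003/(-40166 - 1*(-1061)) = -3003/(-40166 + 1061) = -3003/(-39105) = -3003*(-1/39105) = 91/1185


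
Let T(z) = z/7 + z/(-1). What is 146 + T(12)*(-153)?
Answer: 12038/7 ≈ 1719.7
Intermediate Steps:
T(z) = -6*z/7 (T(z) = z*(⅐) + z*(-1) = z/7 - z = -6*z/7)
146 + T(12)*(-153) = 146 - 6/7*12*(-153) = 146 - 72/7*(-153) = 146 + 11016/7 = 12038/7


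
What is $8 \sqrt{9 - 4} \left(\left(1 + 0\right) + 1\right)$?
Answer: $16 \sqrt{5} \approx 35.777$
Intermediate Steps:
$8 \sqrt{9 - 4} \left(\left(1 + 0\right) + 1\right) = 8 \sqrt{5} \left(1 + 1\right) = 8 \sqrt{5} \cdot 2 = 16 \sqrt{5}$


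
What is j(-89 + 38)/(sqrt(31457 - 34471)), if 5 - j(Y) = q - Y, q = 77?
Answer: 123*I*sqrt(3014)/3014 ≈ 2.2404*I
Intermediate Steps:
j(Y) = -72 + Y (j(Y) = 5 - (77 - Y) = 5 + (-77 + Y) = -72 + Y)
j(-89 + 38)/(sqrt(31457 - 34471)) = (-72 + (-89 + 38))/(sqrt(31457 - 34471)) = (-72 - 51)/(sqrt(-3014)) = -123*(-I*sqrt(3014)/3014) = -(-123)*I*sqrt(3014)/3014 = 123*I*sqrt(3014)/3014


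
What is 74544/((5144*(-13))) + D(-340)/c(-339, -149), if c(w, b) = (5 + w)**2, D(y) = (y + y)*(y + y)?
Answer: 706430698/233124151 ≈ 3.0303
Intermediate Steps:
D(y) = 4*y**2 (D(y) = (2*y)*(2*y) = 4*y**2)
74544/((5144*(-13))) + D(-340)/c(-339, -149) = 74544/((5144*(-13))) + (4*(-340)**2)/((5 - 339)**2) = 74544/(-66872) + (4*115600)/((-334)**2) = 74544*(-1/66872) + 462400/111556 = -9318/8359 + 462400*(1/111556) = -9318/8359 + 115600/27889 = 706430698/233124151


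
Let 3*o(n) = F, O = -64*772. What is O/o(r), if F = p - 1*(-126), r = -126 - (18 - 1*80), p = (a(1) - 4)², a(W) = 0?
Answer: -74112/71 ≈ -1043.8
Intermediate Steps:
O = -49408
p = 16 (p = (0 - 4)² = (-4)² = 16)
r = -64 (r = -126 - (18 - 80) = -126 - 1*(-62) = -126 + 62 = -64)
F = 142 (F = 16 - 1*(-126) = 16 + 126 = 142)
o(n) = 142/3 (o(n) = (⅓)*142 = 142/3)
O/o(r) = -49408/142/3 = -49408*3/142 = -74112/71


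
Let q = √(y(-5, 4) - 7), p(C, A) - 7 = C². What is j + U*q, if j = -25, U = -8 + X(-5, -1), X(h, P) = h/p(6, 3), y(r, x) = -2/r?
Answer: -25 - 349*I*√165/215 ≈ -25.0 - 20.851*I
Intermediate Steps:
p(C, A) = 7 + C²
X(h, P) = h/43 (X(h, P) = h/(7 + 6²) = h/(7 + 36) = h/43)
q = I*√165/5 (q = √(-2/(-5) - 7) = √(-2*(-⅕) - 7) = √(⅖ - 7) = √(-33/5) = I*√165/5 ≈ 2.569*I)
U = -349/43 (U = -8 + (1/43)*(-5) = -8 - 5/43 = -349/43 ≈ -8.1163)
j + U*q = -25 - 349*I*√165/215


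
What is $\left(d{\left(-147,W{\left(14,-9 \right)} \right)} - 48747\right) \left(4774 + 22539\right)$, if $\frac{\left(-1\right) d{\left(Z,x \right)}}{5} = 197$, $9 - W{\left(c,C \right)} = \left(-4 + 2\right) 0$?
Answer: $-1358330116$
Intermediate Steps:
$W{\left(c,C \right)} = 9$ ($W{\left(c,C \right)} = 9 - \left(-4 + 2\right) 0 = 9 - \left(-2\right) 0 = 9 - 0 = 9 + 0 = 9$)
$d{\left(Z,x \right)} = -985$ ($d{\left(Z,x \right)} = \left(-5\right) 197 = -985$)
$\left(d{\left(-147,W{\left(14,-9 \right)} \right)} - 48747\right) \left(4774 + 22539\right) = \left(-985 - 48747\right) \left(4774 + 22539\right) = \left(-49732\right) 27313 = -1358330116$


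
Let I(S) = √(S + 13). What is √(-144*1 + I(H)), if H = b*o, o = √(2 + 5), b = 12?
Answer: √(-144 + √(13 + 12*√7)) ≈ 11.718*I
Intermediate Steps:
o = √7 ≈ 2.6458
H = 12*√7 ≈ 31.749
I(S) = √(13 + S)
√(-144*1 + I(H)) = √(-144*1 + √(13 + 12*√7)) = √(-144 + √(13 + 12*√7))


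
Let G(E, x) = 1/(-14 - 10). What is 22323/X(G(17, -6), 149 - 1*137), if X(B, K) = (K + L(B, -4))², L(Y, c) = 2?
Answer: 3189/28 ≈ 113.89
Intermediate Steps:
G(E, x) = -1/24 (G(E, x) = 1/(-24) = -1/24)
X(B, K) = (2 + K)² (X(B, K) = (K + 2)² = (2 + K)²)
22323/X(G(17, -6), 149 - 1*137) = 22323/((2 + (149 - 1*137))²) = 22323/((2 + (149 - 137))²) = 22323/((2 + 12)²) = 22323/(14²) = 22323/196 = 22323*(1/196) = 3189/28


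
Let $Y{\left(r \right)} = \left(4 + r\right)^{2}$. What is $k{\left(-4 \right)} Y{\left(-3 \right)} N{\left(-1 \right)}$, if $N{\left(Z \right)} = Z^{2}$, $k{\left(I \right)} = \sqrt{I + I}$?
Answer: $2 i \sqrt{2} \approx 2.8284 i$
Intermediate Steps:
$k{\left(I \right)} = \sqrt{2} \sqrt{I}$ ($k{\left(I \right)} = \sqrt{2 I} = \sqrt{2} \sqrt{I}$)
$k{\left(-4 \right)} Y{\left(-3 \right)} N{\left(-1 \right)} = \sqrt{2} \sqrt{-4} \left(4 - 3\right)^{2} \left(-1\right)^{2} = \sqrt{2} \cdot 2 i 1^{2} \cdot 1 = 2 i \sqrt{2} \cdot 1 \cdot 1 = 2 i \sqrt{2} \cdot 1 = 2 i \sqrt{2}$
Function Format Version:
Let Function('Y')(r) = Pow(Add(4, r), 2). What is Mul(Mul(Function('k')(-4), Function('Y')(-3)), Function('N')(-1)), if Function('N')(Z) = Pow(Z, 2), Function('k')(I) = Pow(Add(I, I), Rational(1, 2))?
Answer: Mul(2, I, Pow(2, Rational(1, 2))) ≈ Mul(2.8284, I)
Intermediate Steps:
Function('k')(I) = Mul(Pow(2, Rational(1, 2)), Pow(I, Rational(1, 2))) (Function('k')(I) = Pow(Mul(2, I), Rational(1, 2)) = Mul(Pow(2, Rational(1, 2)), Pow(I, Rational(1, 2))))
Mul(Mul(Function('k')(-4), Function('Y')(-3)), Function('N')(-1)) = Mul(Mul(Mul(Pow(2, Rational(1, 2)), Pow(-4, Rational(1, 2))), Pow(Add(4, -3), 2)), Pow(-1, 2)) = Mul(Mul(Mul(Pow(2, Rational(1, 2)), Mul(2, I)), Pow(1, 2)), 1) = Mul(Mul(Mul(2, I, Pow(2, Rational(1, 2))), 1), 1) = Mul(Mul(2, I, Pow(2, Rational(1, 2))), 1) = Mul(2, I, Pow(2, Rational(1, 2)))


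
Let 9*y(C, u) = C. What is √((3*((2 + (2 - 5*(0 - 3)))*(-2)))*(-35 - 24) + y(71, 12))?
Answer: √60605/3 ≈ 82.060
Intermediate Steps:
y(C, u) = C/9
√((3*((2 + (2 - 5*(0 - 3)))*(-2)))*(-35 - 24) + y(71, 12)) = √((3*((2 + (2 - 5*(0 - 3)))*(-2)))*(-35 - 24) + (⅑)*71) = √((3*((2 + (2 - 5*(-3)))*(-2)))*(-59) + 71/9) = √((3*((2 + (2 + 15))*(-2)))*(-59) + 71/9) = √((3*((2 + 17)*(-2)))*(-59) + 71/9) = √((3*(19*(-2)))*(-59) + 71/9) = √((3*(-38))*(-59) + 71/9) = √(-114*(-59) + 71/9) = √(6726 + 71/9) = √(60605/9) = √60605/3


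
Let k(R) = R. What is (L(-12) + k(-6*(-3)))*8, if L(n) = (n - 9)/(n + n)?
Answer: 151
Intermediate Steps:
L(n) = (-9 + n)/(2*n) (L(n) = (-9 + n)/((2*n)) = (-9 + n)*(1/(2*n)) = (-9 + n)/(2*n))
(L(-12) + k(-6*(-3)))*8 = ((½)*(-9 - 12)/(-12) - 6*(-3))*8 = ((½)*(-1/12)*(-21) + 18)*8 = (7/8 + 18)*8 = (151/8)*8 = 151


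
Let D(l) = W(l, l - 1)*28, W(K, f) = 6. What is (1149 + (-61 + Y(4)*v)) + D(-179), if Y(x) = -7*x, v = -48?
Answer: 2600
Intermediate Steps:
D(l) = 168 (D(l) = 6*28 = 168)
(1149 + (-61 + Y(4)*v)) + D(-179) = (1149 + (-61 - 7*4*(-48))) + 168 = (1149 + (-61 - 28*(-48))) + 168 = (1149 + (-61 + 1344)) + 168 = (1149 + 1283) + 168 = 2432 + 168 = 2600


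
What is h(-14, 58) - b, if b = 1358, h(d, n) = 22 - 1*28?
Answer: -1364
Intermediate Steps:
h(d, n) = -6 (h(d, n) = 22 - 28 = -6)
h(-14, 58) - b = -6 - 1*1358 = -6 - 1358 = -1364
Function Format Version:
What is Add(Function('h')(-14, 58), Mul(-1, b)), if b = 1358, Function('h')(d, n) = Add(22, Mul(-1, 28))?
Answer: -1364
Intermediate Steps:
Function('h')(d, n) = -6 (Function('h')(d, n) = Add(22, -28) = -6)
Add(Function('h')(-14, 58), Mul(-1, b)) = Add(-6, Mul(-1, 1358)) = Add(-6, -1358) = -1364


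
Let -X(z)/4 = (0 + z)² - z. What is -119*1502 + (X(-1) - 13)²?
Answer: -178297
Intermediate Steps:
X(z) = -4*z² + 4*z (X(z) = -4*((0 + z)² - z) = -4*(z² - z) = -4*z² + 4*z)
-119*1502 + (X(-1) - 13)² = -119*1502 + (4*(-1)*(1 - 1*(-1)) - 13)² = -178738 + (4*(-1)*(1 + 1) - 13)² = -178738 + (4*(-1)*2 - 13)² = -178738 + (-8 - 13)² = -178738 + (-21)² = -178738 + 441 = -178297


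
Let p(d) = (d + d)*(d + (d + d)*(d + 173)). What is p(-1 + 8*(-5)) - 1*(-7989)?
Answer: 898919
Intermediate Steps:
p(d) = 2*d*(d + 2*d*(173 + d)) (p(d) = (2*d)*(d + (2*d)*(173 + d)) = (2*d)*(d + 2*d*(173 + d)) = 2*d*(d + 2*d*(173 + d)))
p(-1 + 8*(-5)) - 1*(-7989) = (-1 + 8*(-5))**2*(694 + 4*(-1 + 8*(-5))) - 1*(-7989) = (-1 - 40)**2*(694 + 4*(-1 - 40)) + 7989 = (-41)**2*(694 + 4*(-41)) + 7989 = 1681*(694 - 164) + 7989 = 1681*530 + 7989 = 890930 + 7989 = 898919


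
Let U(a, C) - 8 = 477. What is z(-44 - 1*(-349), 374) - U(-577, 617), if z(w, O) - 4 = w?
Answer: -176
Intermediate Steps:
z(w, O) = 4 + w
U(a, C) = 485 (U(a, C) = 8 + 477 = 485)
z(-44 - 1*(-349), 374) - U(-577, 617) = (4 + (-44 - 1*(-349))) - 1*485 = (4 + (-44 + 349)) - 485 = (4 + 305) - 485 = 309 - 485 = -176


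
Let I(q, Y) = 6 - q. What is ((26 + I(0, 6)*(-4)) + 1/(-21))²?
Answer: 1681/441 ≈ 3.8118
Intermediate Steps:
((26 + I(0, 6)*(-4)) + 1/(-21))² = ((26 + (6 - 1*0)*(-4)) + 1/(-21))² = ((26 + (6 + 0)*(-4)) - 1/21)² = ((26 + 6*(-4)) - 1/21)² = ((26 - 24) - 1/21)² = (2 - 1/21)² = (41/21)² = 1681/441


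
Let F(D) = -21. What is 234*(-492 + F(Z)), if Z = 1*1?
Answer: -120042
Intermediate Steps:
Z = 1
234*(-492 + F(Z)) = 234*(-492 - 21) = 234*(-513) = -120042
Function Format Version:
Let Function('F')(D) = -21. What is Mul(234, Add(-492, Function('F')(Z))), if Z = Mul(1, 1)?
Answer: -120042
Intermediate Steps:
Z = 1
Mul(234, Add(-492, Function('F')(Z))) = Mul(234, Add(-492, -21)) = Mul(234, -513) = -120042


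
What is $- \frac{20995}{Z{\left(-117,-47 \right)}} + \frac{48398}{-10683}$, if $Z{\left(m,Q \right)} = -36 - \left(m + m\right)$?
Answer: $- \frac{25985821}{235026} \approx -110.57$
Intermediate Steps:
$Z{\left(m,Q \right)} = -36 - 2 m$
$- \frac{20995}{Z{\left(-117,-47 \right)}} + \frac{48398}{-10683} = - \frac{20995}{-36 - -234} + \frac{48398}{-10683} = - \frac{20995}{-36 + 234} + 48398 \left(- \frac{1}{10683}\right) = - \frac{20995}{198} - \frac{48398}{10683} = - \frac{25985821}{235026}$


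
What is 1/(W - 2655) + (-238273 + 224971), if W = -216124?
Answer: -2910198259/218779 ≈ -13302.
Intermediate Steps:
1/(W - 2655) + (-238273 + 224971) = 1/(-216124 - 2655) + (-238273 + 224971) = 1/(-218779) - 13302 = -1/218779 - 13302 = -2910198259/218779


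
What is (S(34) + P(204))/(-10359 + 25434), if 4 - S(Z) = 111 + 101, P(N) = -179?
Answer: -43/1675 ≈ -0.025672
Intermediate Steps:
S(Z) = -208 (S(Z) = 4 - (111 + 101) = 4 - 1*212 = 4 - 212 = -208)
(S(34) + P(204))/(-10359 + 25434) = (-208 - 179)/(-10359 + 25434) = -387/15075 = -387*1/15075 = -43/1675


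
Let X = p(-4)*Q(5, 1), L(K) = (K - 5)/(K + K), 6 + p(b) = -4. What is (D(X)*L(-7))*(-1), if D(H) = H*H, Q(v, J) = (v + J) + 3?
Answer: -48600/7 ≈ -6942.9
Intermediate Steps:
Q(v, J) = 3 + J + v (Q(v, J) = (J + v) + 3 = 3 + J + v)
p(b) = -10 (p(b) = -6 - 4 = -10)
L(K) = (-5 + K)/(2*K) (L(K) = (-5 + K)/((2*K)) = (-5 + K)*(1/(2*K)) = (-5 + K)/(2*K))
X = -90 (X = -10*(3 + 1 + 5) = -10*9 = -90)
D(H) = H²
(D(X)*L(-7))*(-1) = ((-90)²*((½)*(-5 - 7)/(-7)))*(-1) = (8100*((½)*(-⅐)*(-12)))*(-1) = (8100*(6/7))*(-1) = (48600/7)*(-1) = -48600/7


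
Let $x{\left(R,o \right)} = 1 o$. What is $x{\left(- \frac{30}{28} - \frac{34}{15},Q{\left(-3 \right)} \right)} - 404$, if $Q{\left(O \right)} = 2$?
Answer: $-402$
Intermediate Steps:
$x{\left(R,o \right)} = o$
$x{\left(- \frac{30}{28} - \frac{34}{15},Q{\left(-3 \right)} \right)} - 404 = 2 - 404 = -402$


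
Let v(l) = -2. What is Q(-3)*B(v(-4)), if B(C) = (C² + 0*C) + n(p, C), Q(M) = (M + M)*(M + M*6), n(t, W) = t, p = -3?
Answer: 126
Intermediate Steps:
Q(M) = 14*M² (Q(M) = (2*M)*(M + 6*M) = (2*M)*(7*M) = 14*M²)
B(C) = -3 + C² (B(C) = (C² + 0*C) - 3 = (C² + 0) - 3 = C² - 3 = -3 + C²)
Q(-3)*B(v(-4)) = (14*(-3)²)*(-3 + (-2)²) = (14*9)*(-3 + 4) = 126*1 = 126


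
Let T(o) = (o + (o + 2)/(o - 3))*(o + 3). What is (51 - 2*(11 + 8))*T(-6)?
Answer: 650/3 ≈ 216.67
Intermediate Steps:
T(o) = (3 + o)*(o + (2 + o)/(-3 + o)) (T(o) = (o + (2 + o)/(-3 + o))*(3 + o) = (3 + o)*(o + (2 + o)/(-3 + o)))
(51 - 2*(11 + 8))*T(-6) = (51 - 2*(11 + 8))*((6 + (-6)**2 + (-6)**3 - 4*(-6))/(-3 - 6)) = (51 - 2*19)*((6 + 36 - 216 + 24)/(-9)) = (51 - 38)*(-1/9*(-150)) = 13*(50/3) = 650/3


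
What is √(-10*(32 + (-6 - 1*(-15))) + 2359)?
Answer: √1949 ≈ 44.147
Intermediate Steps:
√(-10*(32 + (-6 - 1*(-15))) + 2359) = √(-10*(32 + (-6 + 15)) + 2359) = √(-10*(32 + 9) + 2359) = √(-10*41 + 2359) = √(-410 + 2359) = √1949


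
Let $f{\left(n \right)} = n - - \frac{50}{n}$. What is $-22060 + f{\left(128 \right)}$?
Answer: $- \frac{1403623}{64} \approx -21932.0$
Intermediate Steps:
$f{\left(n \right)} = n + \frac{50}{n}$
$-22060 + f{\left(128 \right)} = -22060 + \left(128 + \frac{50}{128}\right) = -22060 + \left(128 + 50 \cdot \frac{1}{128}\right) = -22060 + \left(128 + \frac{25}{64}\right) = -22060 + \frac{8217}{64} = - \frac{1403623}{64}$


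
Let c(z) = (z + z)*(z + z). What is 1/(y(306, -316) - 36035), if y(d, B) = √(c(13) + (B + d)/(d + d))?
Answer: -11026710/397347287999 - 3*√7032934/397347287999 ≈ -2.7771e-5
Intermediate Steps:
c(z) = 4*z² (c(z) = (2*z)*(2*z) = 4*z²)
y(d, B) = √(676 + (B + d)/(2*d)) (y(d, B) = √(4*13² + (B + d)/(d + d)) = √(4*169 + (B + d)/((2*d))) = √(676 + (B + d)*(1/(2*d))) = √(676 + (B + d)/(2*d)))
1/(y(306, -316) - 36035) = 1/(√(2706 + 2*(-316)/306)/2 - 36035) = 1/(√(2706 + 2*(-316)*(1/306))/2 - 36035) = 1/(√(2706 - 316/153)/2 - 36035) = 1/(√(413702/153)/2 - 36035) = 1/((√7032934/51)/2 - 36035) = 1/(√7032934/102 - 36035) = 1/(-36035 + √7032934/102)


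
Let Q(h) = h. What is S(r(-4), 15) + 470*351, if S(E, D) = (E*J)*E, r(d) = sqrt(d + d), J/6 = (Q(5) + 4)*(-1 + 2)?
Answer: 164538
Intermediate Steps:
J = 54 (J = 6*((5 + 4)*(-1 + 2)) = 6*(9*1) = 6*9 = 54)
r(d) = sqrt(2)*sqrt(d) (r(d) = sqrt(2*d) = sqrt(2)*sqrt(d))
S(E, D) = 54*E**2 (S(E, D) = (E*54)*E = (54*E)*E = 54*E**2)
S(r(-4), 15) + 470*351 = 54*(sqrt(2)*sqrt(-4))**2 + 470*351 = 54*(sqrt(2)*(2*I))**2 + 164970 = 54*(2*I*sqrt(2))**2 + 164970 = 54*(-8) + 164970 = -432 + 164970 = 164538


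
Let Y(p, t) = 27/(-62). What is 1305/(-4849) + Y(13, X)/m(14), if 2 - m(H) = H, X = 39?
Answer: -279999/1202552 ≈ -0.23284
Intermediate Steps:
m(H) = 2 - H
Y(p, t) = -27/62 (Y(p, t) = 27*(-1/62) = -27/62)
1305/(-4849) + Y(13, X)/m(14) = 1305/(-4849) - 27/(62*(2 - 1*14)) = 1305*(-1/4849) - 27/(62*(2 - 14)) = -1305/4849 - 27/62/(-12) = -1305/4849 - 27/62*(-1/12) = -1305/4849 + 9/248 = -279999/1202552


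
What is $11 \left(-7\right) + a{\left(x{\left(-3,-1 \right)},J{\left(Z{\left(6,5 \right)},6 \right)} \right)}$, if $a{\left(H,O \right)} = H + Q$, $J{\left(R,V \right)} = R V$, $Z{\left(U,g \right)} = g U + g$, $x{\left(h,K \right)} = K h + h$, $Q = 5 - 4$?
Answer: $-76$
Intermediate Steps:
$Q = 1$
$x{\left(h,K \right)} = h + K h$
$Z{\left(U,g \right)} = g + U g$ ($Z{\left(U,g \right)} = U g + g = g + U g$)
$a{\left(H,O \right)} = 1 + H$ ($a{\left(H,O \right)} = H + 1 = 1 + H$)
$11 \left(-7\right) + a{\left(x{\left(-3,-1 \right)},J{\left(Z{\left(6,5 \right)},6 \right)} \right)} = 11 \left(-7\right) + \left(1 - 3 \left(1 - 1\right)\right) = -77 + \left(1 - 0\right) = -77 + \left(1 + 0\right) = -77 + 1 = -76$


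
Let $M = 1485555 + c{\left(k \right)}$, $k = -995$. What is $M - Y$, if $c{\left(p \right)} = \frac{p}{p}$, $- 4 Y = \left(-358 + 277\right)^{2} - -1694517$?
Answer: $\frac{3821651}{2} \approx 1.9108 \cdot 10^{6}$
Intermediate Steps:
$Y = - \frac{850539}{2}$ ($Y = - \frac{\left(-358 + 277\right)^{2} - -1694517}{4} = - \frac{\left(-81\right)^{2} + 1694517}{4} = - \frac{6561 + 1694517}{4} = \left(- \frac{1}{4}\right) 1701078 = - \frac{850539}{2} \approx -4.2527 \cdot 10^{5}$)
$c{\left(p \right)} = 1$
$M = 1485556$ ($M = 1485555 + 1 = 1485556$)
$M - Y = 1485556 - - \frac{850539}{2} = 1485556 + \frac{850539}{2} = \frac{3821651}{2}$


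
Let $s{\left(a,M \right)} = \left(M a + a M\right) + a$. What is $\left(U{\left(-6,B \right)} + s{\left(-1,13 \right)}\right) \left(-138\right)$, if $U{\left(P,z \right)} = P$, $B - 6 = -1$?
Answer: $4554$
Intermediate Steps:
$B = 5$ ($B = 6 - 1 = 5$)
$s{\left(a,M \right)} = a + 2 M a$ ($s{\left(a,M \right)} = \left(M a + M a\right) + a = 2 M a + a = a + 2 M a$)
$\left(U{\left(-6,B \right)} + s{\left(-1,13 \right)}\right) \left(-138\right) = \left(-6 - \left(1 + 2 \cdot 13\right)\right) \left(-138\right) = \left(-6 - \left(1 + 26\right)\right) \left(-138\right) = \left(-6 - 27\right) \left(-138\right) = \left(-33\right) \left(-138\right) = 4554$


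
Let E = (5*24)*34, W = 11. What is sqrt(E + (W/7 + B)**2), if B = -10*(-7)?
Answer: sqrt(450921)/7 ≈ 95.929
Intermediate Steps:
B = 70
E = 4080 (E = 120*34 = 4080)
sqrt(E + (W/7 + B)**2) = sqrt(4080 + (11/7 + 70)**2) = sqrt(4080 + (501/7)**2) = sqrt(4080 + 251001/49) = sqrt(450921/49) = sqrt(450921)/7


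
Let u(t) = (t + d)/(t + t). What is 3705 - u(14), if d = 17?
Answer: 103709/28 ≈ 3703.9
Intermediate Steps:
u(t) = (17 + t)/(2*t) (u(t) = (t + 17)/(t + t) = (17 + t)/((2*t)) = (17 + t)*(1/(2*t)) = (17 + t)/(2*t))
3705 - u(14) = 3705 - (17 + 14)/(2*14) = 3705 - 31/(2*14) = 3705 - 1*31/28 = 3705 - 31/28 = 103709/28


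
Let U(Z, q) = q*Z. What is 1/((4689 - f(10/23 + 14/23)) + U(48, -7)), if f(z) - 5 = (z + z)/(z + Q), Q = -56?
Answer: 79/343495 ≈ 0.00022999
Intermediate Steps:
U(Z, q) = Z*q
f(z) = 5 + 2*z/(-56 + z) (f(z) = 5 + (z + z)/(z - 56) = 5 + (2*z)/(-56 + z) = 5 + 2*z/(-56 + z))
1/((4689 - f(10/23 + 14/23)) + U(48, -7)) = 1/((4689 - 7*(-40 + (10/23 + 14/23))/(-56 + (10/23 + 14/23))) + 48*(-7)) = 1/((4689 - 7*(-40 + (10*(1/23) + 14*(1/23)))/(-56 + (10*(1/23) + 14*(1/23)))) - 336) = 1/((4689 - 7*(-40 + (10/23 + 14/23))/(-56 + (10/23 + 14/23))) - 336) = 1/((4689 - 7*(-40 + 24/23)/(-56 + 24/23)) - 336) = 1/((4689 - 7*(-896)/((-1264/23)*23)) - 336) = 1/((4689 - 7*(-23)*(-896)/(1264*23)) - 336) = 1/((4689 - 1*392/79) - 336) = 1/((4689 - 392/79) - 336) = 1/(370039/79 - 336) = 1/(343495/79) = 79/343495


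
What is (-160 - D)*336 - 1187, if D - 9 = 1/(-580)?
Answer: -8405711/145 ≈ -57970.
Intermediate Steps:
D = 5219/580 (D = 9 + 1/(-580) = 9 - 1/580 = 5219/580 ≈ 8.9983)
(-160 - D)*336 - 1187 = (-160 - 1*5219/580)*336 - 1187 = (-160 - 5219/580)*336 - 1187 = -98019/580*336 - 1187 = -8233596/145 - 1187 = -8405711/145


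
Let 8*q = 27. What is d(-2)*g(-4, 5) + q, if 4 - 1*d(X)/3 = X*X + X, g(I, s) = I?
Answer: -165/8 ≈ -20.625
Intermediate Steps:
q = 27/8 (q = (1/8)*27 = 27/8 ≈ 3.3750)
d(X) = 12 - 3*X - 3*X**2 (d(X) = 12 - 3*(X*X + X) = 12 - 3*(X**2 + X) = 12 - 3*(X + X**2) = 12 + (-3*X - 3*X**2) = 12 - 3*X - 3*X**2)
d(-2)*g(-4, 5) + q = (12 - 3*(-2) - 3*(-2)**2)*(-4) + 27/8 = (12 + 6 - 3*4)*(-4) + 27/8 = (12 + 6 - 12)*(-4) + 27/8 = 6*(-4) + 27/8 = -24 + 27/8 = -165/8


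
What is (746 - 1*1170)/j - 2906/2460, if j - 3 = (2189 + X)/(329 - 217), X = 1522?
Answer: -21430177/1659270 ≈ -12.915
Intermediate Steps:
j = 4047/112 (j = 3 + (2189 + 1522)/(329 - 217) = 3 + 3711/112 = 4047/112 ≈ 36.134)
(746 - 1*1170)/j - 2906/2460 = (746 - 1*1170)/(4047/112) - 2906/2460 = (746 - 1170)*(112/4047) - 2906*1/2460 = -424*112/4047 - 1453/1230 = -47488/4047 - 1453/1230 = -21430177/1659270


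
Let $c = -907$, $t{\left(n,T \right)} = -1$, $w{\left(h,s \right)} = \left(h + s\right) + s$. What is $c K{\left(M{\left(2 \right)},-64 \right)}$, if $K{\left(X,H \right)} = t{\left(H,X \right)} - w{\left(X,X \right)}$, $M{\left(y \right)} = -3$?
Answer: $-7256$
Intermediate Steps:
$w{\left(h,s \right)} = h + 2 s$
$K{\left(X,H \right)} = -1 - 3 X$ ($K{\left(X,H \right)} = -1 - \left(X + 2 X\right) = -1 - 3 X$)
$c K{\left(M{\left(2 \right)},-64 \right)} = - 907 \left(-1 - -9\right) = - 907 \left(-1 + 9\right) = \left(-907\right) 8 = -7256$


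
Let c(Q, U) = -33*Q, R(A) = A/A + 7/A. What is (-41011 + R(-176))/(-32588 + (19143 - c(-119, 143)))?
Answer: 7217767/3057472 ≈ 2.3607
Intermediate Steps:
R(A) = 1 + 7/A
(-41011 + R(-176))/(-32588 + (19143 - c(-119, 143))) = (-41011 + (7 - 176)/(-176))/(-32588 + (19143 - (-33)*(-119))) = (-41011 - 1/176*(-169))/(-32588 + (19143 - 1*3927)) = (-41011 + 169/176)/(-32588 + (19143 - 3927)) = -7217767/(176*(-32588 + 15216)) = -7217767/176/(-17372) = -7217767/176*(-1/17372) = 7217767/3057472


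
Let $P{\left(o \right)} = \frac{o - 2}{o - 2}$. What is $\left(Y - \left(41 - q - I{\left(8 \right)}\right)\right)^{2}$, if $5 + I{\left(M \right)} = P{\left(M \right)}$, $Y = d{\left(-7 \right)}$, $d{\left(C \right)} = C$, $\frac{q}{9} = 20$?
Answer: $16384$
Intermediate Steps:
$q = 180$ ($q = 9 \cdot 20 = 180$)
$P{\left(o \right)} = 1$ ($P{\left(o \right)} = \frac{-2 + o}{-2 + o} = 1$)
$Y = -7$
$I{\left(M \right)} = -4$ ($I{\left(M \right)} = -5 + 1 = -4$)
$\left(Y - \left(41 - q - I{\left(8 \right)}\right)\right)^{2} = \left(-7 + \left(\left(-4 + 180\right) - 41\right)\right)^{2} = \left(-7 + \left(176 - 41\right)\right)^{2} = \left(-7 + 135\right)^{2} = 128^{2} = 16384$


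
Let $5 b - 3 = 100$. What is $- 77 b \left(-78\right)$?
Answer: $\frac{618618}{5} \approx 1.2372 \cdot 10^{5}$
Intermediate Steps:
$b = \frac{103}{5}$ ($b = \frac{3}{5} + \frac{1}{5} \cdot 100 = \frac{3}{5} + 20 = \frac{103}{5} \approx 20.6$)
$- 77 b \left(-78\right) = \left(-77\right) \frac{103}{5} \left(-78\right) = \left(- \frac{7931}{5}\right) \left(-78\right) = \frac{618618}{5}$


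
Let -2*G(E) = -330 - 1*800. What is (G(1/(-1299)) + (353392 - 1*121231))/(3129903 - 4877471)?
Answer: -116363/873784 ≈ -0.13317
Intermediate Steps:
G(E) = 565 (G(E) = -(-330 - 1*800)/2 = -(-330 - 800)/2 = -½*(-1130) = 565)
(G(1/(-1299)) + (353392 - 1*121231))/(3129903 - 4877471) = (565 + (353392 - 1*121231))/(3129903 - 4877471) = (565 + (353392 - 121231))/(-1747568) = (565 + 232161)*(-1/1747568) = 232726*(-1/1747568) = -116363/873784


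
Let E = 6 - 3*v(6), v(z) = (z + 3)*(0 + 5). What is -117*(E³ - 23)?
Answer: 251165304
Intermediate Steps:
v(z) = 15 + 5*z (v(z) = (3 + z)*5 = 15 + 5*z)
E = -129 (E = 6 - 3*(15 + 5*6) = 6 - 3*(15 + 30) = 6 - 3*45 = 6 - 135 = -129)
-117*(E³ - 23) = -117*((-129)³ - 23) = -117*(-2146689 - 23) = -117*(-2146712) = 251165304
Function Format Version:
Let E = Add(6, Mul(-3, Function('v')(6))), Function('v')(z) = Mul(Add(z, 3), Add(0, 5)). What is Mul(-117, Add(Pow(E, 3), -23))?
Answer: 251165304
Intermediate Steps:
Function('v')(z) = Add(15, Mul(5, z)) (Function('v')(z) = Mul(Add(3, z), 5) = Add(15, Mul(5, z)))
E = -129 (E = Add(6, Mul(-3, Add(15, Mul(5, 6)))) = Add(6, Mul(-3, Add(15, 30))) = Add(6, Mul(-3, 45)) = Add(6, -135) = -129)
Mul(-117, Add(Pow(E, 3), -23)) = Mul(-117, Add(Pow(-129, 3), -23)) = Mul(-117, Add(-2146689, -23)) = Mul(-117, -2146712) = 251165304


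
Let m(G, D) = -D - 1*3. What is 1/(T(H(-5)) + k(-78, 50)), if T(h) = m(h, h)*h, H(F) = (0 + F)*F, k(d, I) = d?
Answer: -1/778 ≈ -0.0012853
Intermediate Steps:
m(G, D) = -3 - D (m(G, D) = -D - 3 = -3 - D)
H(F) = F² (H(F) = F*F = F²)
T(h) = h*(-3 - h) (T(h) = (-3 - h)*h = h*(-3 - h))
1/(T(H(-5)) + k(-78, 50)) = 1/(-1*(-5)²*(3 + (-5)²) - 78) = 1/(-1*25*(3 + 25) - 78) = 1/(-1*25*28 - 78) = 1/(-700 - 78) = 1/(-778) = -1/778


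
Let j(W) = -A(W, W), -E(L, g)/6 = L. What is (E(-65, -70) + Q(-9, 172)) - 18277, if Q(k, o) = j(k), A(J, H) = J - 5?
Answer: -17873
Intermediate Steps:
E(L, g) = -6*L
A(J, H) = -5 + J
j(W) = 5 - W (j(W) = -(-5 + W) = 5 - W)
Q(k, o) = 5 - k
(E(-65, -70) + Q(-9, 172)) - 18277 = (-6*(-65) + (5 - 1*(-9))) - 18277 = (390 + (5 + 9)) - 18277 = (390 + 14) - 18277 = 404 - 18277 = -17873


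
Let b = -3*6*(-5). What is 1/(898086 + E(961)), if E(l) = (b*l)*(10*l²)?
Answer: 1/798754210986 ≈ 1.2519e-12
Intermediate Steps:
b = 90 (b = -18*(-5) = 90)
E(l) = 900*l³ (E(l) = (90*l)*(10*l²) = 900*l³)
1/(898086 + E(961)) = 1/(898086 + 900*961³) = 1/(898086 + 900*887503681) = 1/(898086 + 798753312900) = 1/798754210986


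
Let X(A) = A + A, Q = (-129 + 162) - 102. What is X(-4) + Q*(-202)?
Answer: 13930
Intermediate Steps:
Q = -69 (Q = 33 - 102 = -69)
X(A) = 2*A
X(-4) + Q*(-202) = 2*(-4) - 69*(-202) = -8 + 13938 = 13930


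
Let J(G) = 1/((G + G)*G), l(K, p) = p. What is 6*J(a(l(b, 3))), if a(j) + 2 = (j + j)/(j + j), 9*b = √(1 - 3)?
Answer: 3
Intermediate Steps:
b = I*√2/9 (b = √(1 - 3)/9 = √(-2)/9 = (I*√2)/9 = I*√2/9 ≈ 0.15713*I)
a(j) = -1 (a(j) = -2 + (j + j)/(j + j) = -2 + (2*j)/((2*j)) = -2 + (2*j)*(1/(2*j)) = -2 + 1 = -1)
J(G) = 1/(2*G²) (J(G) = 1/(((2*G))*G) = (1/(2*G))/G = 1/(2*G²))
6*J(a(l(b, 3))) = 6*((½)/(-1)²) = 6*((½)*1) = 6*(½) = 3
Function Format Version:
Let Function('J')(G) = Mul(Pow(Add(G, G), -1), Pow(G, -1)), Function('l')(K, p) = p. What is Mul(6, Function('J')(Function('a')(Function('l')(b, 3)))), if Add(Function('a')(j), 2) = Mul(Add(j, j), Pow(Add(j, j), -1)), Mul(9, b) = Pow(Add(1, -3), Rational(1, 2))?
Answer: 3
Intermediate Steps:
b = Mul(Rational(1, 9), I, Pow(2, Rational(1, 2))) (b = Mul(Rational(1, 9), Pow(Add(1, -3), Rational(1, 2))) = Mul(Rational(1, 9), Pow(-2, Rational(1, 2))) = Mul(Rational(1, 9), Mul(I, Pow(2, Rational(1, 2)))) = Mul(Rational(1, 9), I, Pow(2, Rational(1, 2))) ≈ Mul(0.15713, I))
Function('a')(j) = -1 (Function('a')(j) = Add(-2, Mul(Add(j, j), Pow(Add(j, j), -1))) = Add(-2, Mul(Mul(2, j), Pow(Mul(2, j), -1))) = Add(-2, Mul(Mul(2, j), Mul(Rational(1, 2), Pow(j, -1)))) = Add(-2, 1) = -1)
Function('J')(G) = Mul(Rational(1, 2), Pow(G, -2)) (Function('J')(G) = Mul(Pow(Mul(2, G), -1), Pow(G, -1)) = Mul(Mul(Rational(1, 2), Pow(G, -1)), Pow(G, -1)) = Mul(Rational(1, 2), Pow(G, -2)))
Mul(6, Function('J')(Function('a')(Function('l')(b, 3)))) = Mul(6, Mul(Rational(1, 2), Pow(-1, -2))) = Mul(6, Mul(Rational(1, 2), 1)) = Mul(6, Rational(1, 2)) = 3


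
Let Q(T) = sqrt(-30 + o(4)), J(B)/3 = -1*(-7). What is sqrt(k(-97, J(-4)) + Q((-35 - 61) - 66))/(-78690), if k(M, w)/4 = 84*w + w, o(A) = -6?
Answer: -sqrt(7140 + 6*I)/78690 ≈ -0.0010738 - 4.5118e-7*I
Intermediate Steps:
J(B) = 21 (J(B) = 3*(-1*(-7)) = 3*7 = 21)
Q(T) = 6*I (Q(T) = sqrt(-30 - 6) = sqrt(-36) = 6*I)
k(M, w) = 340*w (k(M, w) = 4*(84*w + w) = 4*(85*w) = 340*w)
sqrt(k(-97, J(-4)) + Q((-35 - 61) - 66))/(-78690) = sqrt(340*21 + 6*I)/(-78690) = sqrt(7140 + 6*I)*(-1/78690) = -sqrt(7140 + 6*I)/78690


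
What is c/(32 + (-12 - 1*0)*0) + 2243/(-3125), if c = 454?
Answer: 673487/50000 ≈ 13.470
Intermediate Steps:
c/(32 + (-12 - 1*0)*0) + 2243/(-3125) = 454/(32 + (-12 - 1*0)*0) + 2243/(-3125) = 454/(32 + (-12 + 0)*0) + 2243*(-1/3125) = 454/(32 - 12*0) - 2243/3125 = 454/(32 + 0) - 2243/3125 = 454/32 - 2243/3125 = 454*(1/32) - 2243/3125 = 227/16 - 2243/3125 = 673487/50000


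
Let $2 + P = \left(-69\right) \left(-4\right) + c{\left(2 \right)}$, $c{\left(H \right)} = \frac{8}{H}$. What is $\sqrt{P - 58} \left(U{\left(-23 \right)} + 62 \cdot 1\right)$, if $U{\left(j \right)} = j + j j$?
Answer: $1136 \sqrt{55} \approx 8424.8$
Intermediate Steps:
$P = 278$ ($P = -2 + \left(\left(-69\right) \left(-4\right) + \frac{8}{2}\right) = -2 + \left(276 + 8 \cdot \frac{1}{2}\right) = -2 + \left(276 + 4\right) = -2 + 280 = 278$)
$U{\left(j \right)} = j + j^{2}$
$\sqrt{P - 58} \left(U{\left(-23 \right)} + 62 \cdot 1\right) = \sqrt{278 - 58} \left(- 23 \left(1 - 23\right) + 62 \cdot 1\right) = \sqrt{220} \left(\left(-23\right) \left(-22\right) + 62\right) = 2 \sqrt{55} \left(506 + 62\right) = 2 \sqrt{55} \cdot 568 = 1136 \sqrt{55}$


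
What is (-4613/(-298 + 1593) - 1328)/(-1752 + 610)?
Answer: 246339/211270 ≈ 1.1660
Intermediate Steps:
(-4613/(-298 + 1593) - 1328)/(-1752 + 610) = (-4613/1295 - 1328)/(-1142) = (-4613*1/1295 - 1328)*(-1/1142) = (-659/185 - 1328)*(-1/1142) = -246339/185*(-1/1142) = 246339/211270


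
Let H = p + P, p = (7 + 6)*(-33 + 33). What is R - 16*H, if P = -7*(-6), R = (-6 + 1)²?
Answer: -647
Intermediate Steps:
R = 25 (R = (-5)² = 25)
p = 0 (p = 13*0 = 0)
P = 42
H = 42 (H = 0 + 42 = 42)
R - 16*H = 25 - 16*42 = 25 - 672 = -647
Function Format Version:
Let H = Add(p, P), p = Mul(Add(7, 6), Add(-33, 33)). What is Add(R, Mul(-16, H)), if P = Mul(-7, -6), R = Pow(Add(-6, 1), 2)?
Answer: -647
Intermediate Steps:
R = 25 (R = Pow(-5, 2) = 25)
p = 0 (p = Mul(13, 0) = 0)
P = 42
H = 42 (H = Add(0, 42) = 42)
Add(R, Mul(-16, H)) = Add(25, Mul(-16, 42)) = Add(25, -672) = -647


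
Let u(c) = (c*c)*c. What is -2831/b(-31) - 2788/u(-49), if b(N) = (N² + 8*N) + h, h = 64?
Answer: -47271149/13059039 ≈ -3.6198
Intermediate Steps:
b(N) = 64 + N² + 8*N (b(N) = (N² + 8*N) + 64 = 64 + N² + 8*N)
u(c) = c³ (u(c) = c²*c = c³)
-2831/b(-31) - 2788/u(-49) = -2831/(64 + (-31)² + 8*(-31)) - 2788/((-49)³) = -2831/(64 + 961 - 248) - 2788/(-117649) = -2831/777 - 2788*(-1/117649) = -2831*1/777 + 2788/117649 = -2831/777 + 2788/117649 = -47271149/13059039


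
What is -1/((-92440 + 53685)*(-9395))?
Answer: -1/364103225 ≈ -2.7465e-9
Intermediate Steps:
-1/((-92440 + 53685)*(-9395)) = -(-1)/((-38755)*9395) = -(-1)*(-1)/(38755*9395) = -1*1/364103225 = -1/364103225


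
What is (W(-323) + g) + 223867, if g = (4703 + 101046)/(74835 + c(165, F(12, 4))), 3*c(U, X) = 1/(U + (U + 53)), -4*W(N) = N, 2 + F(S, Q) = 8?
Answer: 19256361951615/85985416 ≈ 2.2395e+5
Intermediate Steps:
F(S, Q) = 6 (F(S, Q) = -2 + 8 = 6)
W(N) = -N/4
c(U, X) = 1/(3*(53 + 2*U)) (c(U, X) = 1/(3*(U + (U + 53))) = 1/(3*(U + (53 + U))) = 1/(3*(53 + 2*U)))
g = 121505601/85985416 (g = (4703 + 101046)/(74835 + 1/(3*(53 + 2*165))) = 105749/(74835 + 1/(3*(53 + 330))) = 105749/(74835 + (⅓)/383) = 105749/(74835 + (⅓)*(1/383)) = 105749/(74835 + 1/1149) = 105749/(85985416/1149) = 105749*(1149/85985416) = 121505601/85985416 ≈ 1.4131)
(W(-323) + g) + 223867 = (-¼*(-323) + 121505601/85985416) + 223867 = (323/4 + 121505601/85985416) + 223867 = 7064827943/85985416 + 223867 = 19256361951615/85985416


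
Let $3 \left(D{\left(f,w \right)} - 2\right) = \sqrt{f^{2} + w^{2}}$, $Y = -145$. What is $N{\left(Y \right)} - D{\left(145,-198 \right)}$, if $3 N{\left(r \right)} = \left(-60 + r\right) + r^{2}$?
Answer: $6938 - \frac{\sqrt{60229}}{3} \approx 6856.2$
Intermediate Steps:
$N{\left(r \right)} = -20 + \frac{r}{3} + \frac{r^{2}}{3}$ ($N{\left(r \right)} = \frac{\left(-60 + r\right) + r^{2}}{3} = \frac{-60 + r + r^{2}}{3} = -20 + \frac{r}{3} + \frac{r^{2}}{3}$)
$D{\left(f,w \right)} = 2 + \frac{\sqrt{f^{2} + w^{2}}}{3}$
$N{\left(Y \right)} - D{\left(145,-198 \right)} = \left(-20 + \frac{1}{3} \left(-145\right) + \frac{\left(-145\right)^{2}}{3}\right) - \left(2 + \frac{\sqrt{145^{2} + \left(-198\right)^{2}}}{3}\right) = \left(-20 - \frac{145}{3} + \frac{1}{3} \cdot 21025\right) - \left(2 + \frac{\sqrt{21025 + 39204}}{3}\right) = \left(-20 - \frac{145}{3} + \frac{21025}{3}\right) - \left(2 + \frac{\sqrt{60229}}{3}\right) = 6940 - \left(2 + \frac{\sqrt{60229}}{3}\right) = 6938 - \frac{\sqrt{60229}}{3}$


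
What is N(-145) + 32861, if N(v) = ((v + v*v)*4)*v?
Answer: -12077539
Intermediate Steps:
N(v) = v*(4*v + 4*v**2) (N(v) = ((v + v**2)*4)*v = (4*v + 4*v**2)*v = v*(4*v + 4*v**2))
N(-145) + 32861 = 4*(-145)**2*(1 - 145) + 32861 = 4*21025*(-144) + 32861 = -12110400 + 32861 = -12077539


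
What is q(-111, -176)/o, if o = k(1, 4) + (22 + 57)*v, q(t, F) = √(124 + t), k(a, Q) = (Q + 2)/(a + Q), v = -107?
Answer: -5*√13/42259 ≈ -0.00042660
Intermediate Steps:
k(a, Q) = (2 + Q)/(Q + a)
o = -42259/5 (o = (2 + 4)/(4 + 1) + (22 + 57)*(-107) = 6/5 + 79*(-107) = (⅕)*6 - 8453 = 6/5 - 8453 = -42259/5 ≈ -8451.8)
q(-111, -176)/o = √(124 - 111)/(-42259/5) = √13*(-5/42259) = -5*√13/42259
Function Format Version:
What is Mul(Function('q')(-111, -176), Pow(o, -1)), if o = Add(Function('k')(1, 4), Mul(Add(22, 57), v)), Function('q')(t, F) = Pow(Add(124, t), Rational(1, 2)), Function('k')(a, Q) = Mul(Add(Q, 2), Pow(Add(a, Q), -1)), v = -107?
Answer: Mul(Rational(-5, 42259), Pow(13, Rational(1, 2))) ≈ -0.00042660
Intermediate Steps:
Function('k')(a, Q) = Mul(Pow(Add(Q, a), -1), Add(2, Q)) (Function('k')(a, Q) = Mul(Add(2, Q), Pow(Add(Q, a), -1)) = Mul(Pow(Add(Q, a), -1), Add(2, Q)))
o = Rational(-42259, 5) (o = Add(Mul(Pow(Add(4, 1), -1), Add(2, 4)), Mul(Add(22, 57), -107)) = Add(Mul(Pow(5, -1), 6), Mul(79, -107)) = Add(Mul(Rational(1, 5), 6), -8453) = Add(Rational(6, 5), -8453) = Rational(-42259, 5) ≈ -8451.8)
Mul(Function('q')(-111, -176), Pow(o, -1)) = Mul(Pow(Add(124, -111), Rational(1, 2)), Pow(Rational(-42259, 5), -1)) = Mul(Pow(13, Rational(1, 2)), Rational(-5, 42259)) = Mul(Rational(-5, 42259), Pow(13, Rational(1, 2)))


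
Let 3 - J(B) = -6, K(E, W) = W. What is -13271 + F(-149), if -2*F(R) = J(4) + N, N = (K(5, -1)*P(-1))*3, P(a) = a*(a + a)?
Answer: -26545/2 ≈ -13273.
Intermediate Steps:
J(B) = 9 (J(B) = 3 - 1*(-6) = 3 + 6 = 9)
P(a) = 2*a² (P(a) = a*(2*a) = 2*a²)
N = -6 (N = -2*(-1)²*3 = -2*3 = -6)
F(R) = -3/2 (F(R) = -(9 - 6)/2 = -½*3 = -3/2)
-13271 + F(-149) = -13271 - 3/2 = -26545/2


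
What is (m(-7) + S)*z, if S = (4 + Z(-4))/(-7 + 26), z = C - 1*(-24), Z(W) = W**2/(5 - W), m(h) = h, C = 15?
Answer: -14885/57 ≈ -261.14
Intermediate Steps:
z = 39 (z = 15 - 1*(-24) = 15 + 24 = 39)
S = 52/171 (S = (4 - 1*(-4)**2/(-5 - 4))/(-7 + 26) = (4 - 1*16/(-9))/19 = (4 - 1*16*(-1/9))*(1/19) = (4 + 16/9)*(1/19) = (52/9)*(1/19) = 52/171 ≈ 0.30409)
(m(-7) + S)*z = (-7 + 52/171)*39 = -1145/171*39 = -14885/57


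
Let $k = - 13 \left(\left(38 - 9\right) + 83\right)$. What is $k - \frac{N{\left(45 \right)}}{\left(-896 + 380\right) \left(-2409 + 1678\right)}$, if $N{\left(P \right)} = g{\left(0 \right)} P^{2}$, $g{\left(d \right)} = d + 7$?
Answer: $- \frac{183070517}{125732} \approx -1456.0$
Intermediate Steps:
$g{\left(d \right)} = 7 + d$
$N{\left(P \right)} = 7 P^{2}$ ($N{\left(P \right)} = \left(7 + 0\right) P^{2} = 7 P^{2}$)
$k = -1456$ ($k = - 13 \left(29 + 83\right) = \left(-13\right) 112 = -1456$)
$k - \frac{N{\left(45 \right)}}{\left(-896 + 380\right) \left(-2409 + 1678\right)} = -1456 - \frac{7 \cdot 45^{2}}{\left(-896 + 380\right) \left(-2409 + 1678\right)} = -1456 - \frac{7 \cdot 2025}{\left(-516\right) \left(-731\right)} = -1456 - \frac{14175}{377196} = -1456 - 14175 \cdot \frac{1}{377196} = -1456 - \frac{4725}{125732} = - \frac{183070517}{125732}$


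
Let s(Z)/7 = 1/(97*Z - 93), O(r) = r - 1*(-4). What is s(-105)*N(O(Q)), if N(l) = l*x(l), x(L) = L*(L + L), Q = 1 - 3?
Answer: -56/5139 ≈ -0.010897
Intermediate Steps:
Q = -2
x(L) = 2*L² (x(L) = L*(2*L) = 2*L²)
O(r) = 4 + r (O(r) = r + 4 = 4 + r)
N(l) = 2*l³ (N(l) = l*(2*l²) = 2*l³)
s(Z) = 7/(-93 + 97*Z) (s(Z) = 7/(97*Z - 93) = 7/(-93 + 97*Z))
s(-105)*N(O(Q)) = (7/(-93 + 97*(-105)))*(2*(4 - 2)³) = (7/(-93 - 10185))*(2*2³) = (7/(-10278))*(2*8) = (7*(-1/10278))*16 = -7/10278*16 = -56/5139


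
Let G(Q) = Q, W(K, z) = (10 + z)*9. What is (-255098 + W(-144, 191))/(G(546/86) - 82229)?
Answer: 10891427/3535574 ≈ 3.0805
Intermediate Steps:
W(K, z) = 90 + 9*z
(-255098 + W(-144, 191))/(G(546/86) - 82229) = (-255098 + (90 + 9*191))/(546/86 - 82229) = (-255098 + (90 + 1719))/(546*(1/86) - 82229) = (-255098 + 1809)/(273/43 - 82229) = -253289/(-3535574/43) = -253289*(-43/3535574) = 10891427/3535574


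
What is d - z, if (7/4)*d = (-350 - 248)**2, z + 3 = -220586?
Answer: 2974539/7 ≈ 4.2493e+5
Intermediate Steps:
z = -220589 (z = -3 - 220586 = -220589)
d = 1430416/7 (d = 4*(-350 - 248)**2/7 = (4/7)*(-598)**2 = (4/7)*357604 = 1430416/7 ≈ 2.0435e+5)
d - z = 1430416/7 - 1*(-220589) = 1430416/7 + 220589 = 2974539/7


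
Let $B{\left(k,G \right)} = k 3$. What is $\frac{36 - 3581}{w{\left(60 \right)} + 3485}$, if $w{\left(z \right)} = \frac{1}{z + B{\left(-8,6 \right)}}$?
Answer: $- \frac{127620}{125461} \approx -1.0172$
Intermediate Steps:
$B{\left(k,G \right)} = 3 k$
$w{\left(z \right)} = \frac{1}{-24 + z}$ ($w{\left(z \right)} = \frac{1}{z + 3 \left(-8\right)} = \frac{1}{z - 24} = \frac{1}{-24 + z}$)
$\frac{36 - 3581}{w{\left(60 \right)} + 3485} = \frac{36 - 3581}{\frac{1}{-24 + 60} + 3485} = - \frac{3545}{\frac{1}{36} + 3485} = - \frac{3545}{\frac{125461}{36}} = \left(-3545\right) \frac{36}{125461} = - \frac{127620}{125461}$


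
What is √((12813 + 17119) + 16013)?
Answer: 3*√5105 ≈ 214.35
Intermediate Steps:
√((12813 + 17119) + 16013) = √(29932 + 16013) = √45945 = 3*√5105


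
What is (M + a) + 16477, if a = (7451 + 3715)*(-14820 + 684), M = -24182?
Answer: -157850281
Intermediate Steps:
a = -157842576 (a = 11166*(-14136) = -157842576)
(M + a) + 16477 = (-24182 - 157842576) + 16477 = -157866758 + 16477 = -157850281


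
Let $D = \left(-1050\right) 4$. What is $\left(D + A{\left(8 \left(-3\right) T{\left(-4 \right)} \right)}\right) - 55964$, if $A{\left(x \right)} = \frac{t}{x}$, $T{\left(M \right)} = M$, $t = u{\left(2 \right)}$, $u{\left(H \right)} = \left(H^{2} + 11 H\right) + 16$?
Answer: $- \frac{962617}{16} \approx -60164.0$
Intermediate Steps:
$u{\left(H \right)} = 16 + H^{2} + 11 H$
$D = -4200$
$t = 42$ ($t = 16 + 2^{2} + 11 \cdot 2 = 16 + 4 + 22 = 42$)
$A{\left(x \right)} = \frac{42}{x}$
$\left(D + A{\left(8 \left(-3\right) T{\left(-4 \right)} \right)}\right) - 55964 = \left(-4200 + \frac{42}{8 \left(-3\right) \left(-4\right)}\right) - 55964 = \left(-4200 + \frac{42}{\left(-24\right) \left(-4\right)}\right) - 55964 = \left(-4200 + \frac{42}{96}\right) - 55964 = \left(-4200 + 42 \cdot \frac{1}{96}\right) - 55964 = \left(-4200 + \frac{7}{16}\right) - 55964 = - \frac{67193}{16} - 55964 = - \frac{962617}{16}$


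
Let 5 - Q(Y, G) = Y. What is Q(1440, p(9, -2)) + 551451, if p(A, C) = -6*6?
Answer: 550016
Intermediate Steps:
p(A, C) = -36
Q(Y, G) = 5 - Y
Q(1440, p(9, -2)) + 551451 = (5 - 1*1440) + 551451 = (5 - 1440) + 551451 = -1435 + 551451 = 550016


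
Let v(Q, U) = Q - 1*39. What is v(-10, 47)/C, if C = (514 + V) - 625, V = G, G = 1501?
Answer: -49/1390 ≈ -0.035252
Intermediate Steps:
v(Q, U) = -39 + Q (v(Q, U) = Q - 39 = -39 + Q)
V = 1501
C = 1390 (C = (514 + 1501) - 625 = 2015 - 625 = 1390)
v(-10, 47)/C = (-39 - 10)/1390 = -49*1/1390 = -49/1390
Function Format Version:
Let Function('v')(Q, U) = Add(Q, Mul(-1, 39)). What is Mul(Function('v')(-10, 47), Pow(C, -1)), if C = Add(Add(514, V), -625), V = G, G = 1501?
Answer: Rational(-49, 1390) ≈ -0.035252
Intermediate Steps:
Function('v')(Q, U) = Add(-39, Q) (Function('v')(Q, U) = Add(Q, -39) = Add(-39, Q))
V = 1501
C = 1390 (C = Add(Add(514, 1501), -625) = Add(2015, -625) = 1390)
Mul(Function('v')(-10, 47), Pow(C, -1)) = Mul(Add(-39, -10), Pow(1390, -1)) = Mul(-49, Rational(1, 1390)) = Rational(-49, 1390)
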